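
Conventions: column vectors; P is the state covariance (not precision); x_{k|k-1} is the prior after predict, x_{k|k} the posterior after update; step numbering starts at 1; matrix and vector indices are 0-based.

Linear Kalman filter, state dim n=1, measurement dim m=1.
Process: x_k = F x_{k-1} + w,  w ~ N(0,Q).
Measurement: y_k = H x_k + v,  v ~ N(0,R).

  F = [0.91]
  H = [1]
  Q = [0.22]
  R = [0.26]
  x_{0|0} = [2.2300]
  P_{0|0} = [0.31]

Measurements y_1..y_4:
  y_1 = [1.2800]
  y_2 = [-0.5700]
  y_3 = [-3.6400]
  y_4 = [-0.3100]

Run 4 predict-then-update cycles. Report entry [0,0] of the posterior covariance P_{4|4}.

P_post[0,0] = 0.1479

step 1: x^-=[2.0293]  P^-=[0.4767]  S=[0.7367]  K=[0.6471]  nu=[-0.7493]  x^+=[1.5444]  P^+=[0.1682]
step 2: x^-=[1.4054]  P^-=[0.3593]  S=[0.6193]  K=[0.5802]  nu=[-1.9754]  x^+=[0.2593]  P^+=[0.1508]
step 3: x^-=[0.2360]  P^-=[0.3449]  S=[0.6049]  K=[0.5702]  nu=[-3.8760]  x^+=[-1.9741]  P^+=[0.1482]
step 4: x^-=[-1.7964]  P^-=[0.3428]  S=[0.6028]  K=[0.5687]  nu=[1.4864]  x^+=[-0.9511]  P^+=[0.1479]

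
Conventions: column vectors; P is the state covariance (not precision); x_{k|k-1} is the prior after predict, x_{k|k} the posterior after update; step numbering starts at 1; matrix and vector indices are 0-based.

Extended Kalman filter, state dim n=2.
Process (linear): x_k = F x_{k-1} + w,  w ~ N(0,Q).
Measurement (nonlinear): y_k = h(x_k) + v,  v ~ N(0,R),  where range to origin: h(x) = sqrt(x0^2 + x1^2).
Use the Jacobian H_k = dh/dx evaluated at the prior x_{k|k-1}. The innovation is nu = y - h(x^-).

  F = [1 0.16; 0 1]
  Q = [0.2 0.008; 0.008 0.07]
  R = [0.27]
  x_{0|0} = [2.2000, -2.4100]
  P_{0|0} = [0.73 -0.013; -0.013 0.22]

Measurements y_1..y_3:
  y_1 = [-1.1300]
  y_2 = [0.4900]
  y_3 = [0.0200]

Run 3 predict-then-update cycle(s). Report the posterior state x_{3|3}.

x_post = [-0.0900, -0.4713]

step 1: x^-=[1.8144, -2.4100]  P^-=[0.9315 0.0302; 0.0302 0.2900]  H_jac=[0.6015 -0.7989]  S=[0.7630]  K=[0.7026; -0.2798]  nu=[-4.1466]  x^+=[-1.0991, -1.2497]  P^+=[0.5548 0.1802; 0.1802 0.2303]
step 2: x^-=[-1.2990, -1.2497]  P^-=[0.8184 0.2251; 0.2251 0.3003]  H_jac=[-0.7207 -0.6933]  S=[1.0642]  K=[-0.7008; -0.3480]  nu=[-1.3125]  x^+=[-0.3792, -0.7929]  P^+=[0.2957 -0.0345; -0.0345 0.1714]
step 3: x^-=[-0.5061, -0.7929]  P^-=[0.4891 0.0009; 0.0009 0.2414]  H_jac=[-0.5380 -0.8429]  S=[0.5839]  K=[-0.4520; -0.3493]  nu=[-0.9206]  x^+=[-0.0900, -0.4713]  P^+=[0.3698 -0.0912; -0.0912 0.1701]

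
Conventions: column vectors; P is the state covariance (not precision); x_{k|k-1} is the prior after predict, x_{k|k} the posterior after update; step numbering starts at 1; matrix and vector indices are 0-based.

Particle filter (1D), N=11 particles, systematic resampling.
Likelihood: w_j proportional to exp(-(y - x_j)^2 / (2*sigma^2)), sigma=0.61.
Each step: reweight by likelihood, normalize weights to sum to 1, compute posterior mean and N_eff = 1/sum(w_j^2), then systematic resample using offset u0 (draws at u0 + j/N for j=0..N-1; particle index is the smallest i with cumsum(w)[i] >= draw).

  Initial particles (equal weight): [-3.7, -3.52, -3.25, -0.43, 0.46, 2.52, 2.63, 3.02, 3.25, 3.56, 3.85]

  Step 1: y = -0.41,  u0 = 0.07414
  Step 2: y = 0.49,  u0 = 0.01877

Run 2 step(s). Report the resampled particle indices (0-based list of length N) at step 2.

step 1: w=[0.0000, 0.0000, 0.0000, 0.7343, 0.2657, 0.0000, 0.0000, 0.0000, 0.0000, 0.0000, 0.0000]  mean=-0.1935  Neff=1.6400  idx=[3, 3, 3, 3, 3, 3, 3, 3, 4, 4, 4]
step 2: w=[0.0577, 0.0577, 0.0577, 0.0577, 0.0577, 0.0577, 0.0577, 0.0577, 0.1796, 0.1796, 0.1796]  mean=0.0495  Neff=8.1075  idx=[0, 1, 3, 5, 6, 8, 8, 9, 9, 10, 10]

resampled_idx = [0, 1, 3, 5, 6, 8, 8, 9, 9, 10, 10]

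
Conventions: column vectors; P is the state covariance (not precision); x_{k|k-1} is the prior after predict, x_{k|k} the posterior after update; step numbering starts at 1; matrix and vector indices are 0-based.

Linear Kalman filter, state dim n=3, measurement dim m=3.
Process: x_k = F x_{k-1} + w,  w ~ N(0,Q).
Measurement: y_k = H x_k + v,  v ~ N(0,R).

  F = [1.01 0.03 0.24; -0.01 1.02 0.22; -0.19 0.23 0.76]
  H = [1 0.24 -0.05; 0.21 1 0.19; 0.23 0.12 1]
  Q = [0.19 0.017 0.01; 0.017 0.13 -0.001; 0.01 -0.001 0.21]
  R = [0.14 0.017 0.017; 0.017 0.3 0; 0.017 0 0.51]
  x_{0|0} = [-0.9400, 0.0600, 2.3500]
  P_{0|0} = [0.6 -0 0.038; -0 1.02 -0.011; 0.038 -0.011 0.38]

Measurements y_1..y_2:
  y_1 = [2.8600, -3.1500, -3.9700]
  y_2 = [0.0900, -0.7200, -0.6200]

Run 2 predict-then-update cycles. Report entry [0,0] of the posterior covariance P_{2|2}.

step 1: x^-=[-0.3836, 0.5876, 1.9784]  P^-=[0.8431 0.0678 -0.0022; 0.0678 1.2046 0.2920; -0.0022 0.2920 0.4903]  S=[1.0795 0.5480 0.2991; 0.5480 1.6987 0.5938; 0.2991 0.5938 1.1350]  K=[0.8620 -0.1424 0.0234; -0.0782 0.7697 0.0163; -0.1416 0.1193 0.4373]  nu=[3.2015, -4.0329, -5.9307]  x^+=[2.8116, -2.8632, -1.5492]  P^+=[0.1323 -0.0564 0.0029; -0.0564 0.2432 -0.0092; 0.0029 -0.0092 0.2210]
step 2: x^-=[2.3821, -3.2894, -2.3701]  P^-=[0.3358 -0.0250 0.0152; -0.0250 0.3907 0.0965; 0.0152 0.0965 0.3562]  S=[0.4834 0.1540 0.1209; 0.1540 0.7458 0.2270; 0.1209 0.2270 0.9184]  K=[0.7021 -0.0882 0.0267; -0.0465 0.5445 0.0214; -0.0942 0.1266 0.3854]  nu=[-1.6211, 2.5195, 1.5970]  x^+=[1.0644, -1.8078, -1.2830]  P^+=[0.1066 -0.0380 0.0056; -0.0380 0.1708 -0.0016; 0.0056 -0.0016 0.1938]

P_post[0,0] = 0.1066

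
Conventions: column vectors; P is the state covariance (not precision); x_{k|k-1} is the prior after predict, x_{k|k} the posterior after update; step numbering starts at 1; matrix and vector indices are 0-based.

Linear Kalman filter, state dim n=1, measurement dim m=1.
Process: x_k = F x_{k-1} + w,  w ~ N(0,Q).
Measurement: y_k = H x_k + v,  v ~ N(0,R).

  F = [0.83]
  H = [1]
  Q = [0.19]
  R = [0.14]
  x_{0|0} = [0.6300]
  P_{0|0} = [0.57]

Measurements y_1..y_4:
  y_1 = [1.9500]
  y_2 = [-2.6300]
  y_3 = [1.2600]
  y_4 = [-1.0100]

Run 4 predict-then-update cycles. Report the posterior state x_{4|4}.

x_post = [-0.5183]

step 1: x^-=[0.5229]  P^-=[0.5827]  S=[0.7227]  K=[0.8063]  nu=[1.4271]  x^+=[1.6735]  P^+=[0.1129]
step 2: x^-=[1.3890]  P^-=[0.2678]  S=[0.4078]  K=[0.6567]  nu=[-4.0190]  x^+=[-1.2501]  P^+=[0.0919]
step 3: x^-=[-1.0376]  P^-=[0.2533]  S=[0.3933]  K=[0.6441]  nu=[2.2976]  x^+=[0.4422]  P^+=[0.0902]
step 4: x^-=[0.3670]  P^-=[0.2521]  S=[0.3921]  K=[0.6430]  nu=[-1.3770]  x^+=[-0.5183]  P^+=[0.0900]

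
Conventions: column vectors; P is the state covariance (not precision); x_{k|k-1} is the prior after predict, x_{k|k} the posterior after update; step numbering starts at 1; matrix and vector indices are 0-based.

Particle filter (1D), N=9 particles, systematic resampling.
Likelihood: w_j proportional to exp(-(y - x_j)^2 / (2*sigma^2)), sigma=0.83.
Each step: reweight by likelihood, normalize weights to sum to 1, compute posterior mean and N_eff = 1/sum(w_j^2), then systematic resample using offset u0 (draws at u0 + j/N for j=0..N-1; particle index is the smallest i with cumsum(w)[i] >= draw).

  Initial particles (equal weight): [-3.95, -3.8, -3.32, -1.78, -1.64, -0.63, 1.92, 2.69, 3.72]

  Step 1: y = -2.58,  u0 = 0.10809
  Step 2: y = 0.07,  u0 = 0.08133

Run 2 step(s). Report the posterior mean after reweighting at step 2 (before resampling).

post_mean = -1.0229

step 1: w=[0.1030, 0.1366, 0.2703, 0.2528, 0.2118, 0.0255, 0.0000, 0.0000, 0.0000]  mean=-2.6368  Neff=4.7222  idx=[1, 1, 2, 2, 3, 3, 4, 4, 5]
step 2: w=[0.0000, 0.0000, 0.0002, 0.0002, 0.0753, 0.0753, 0.1081, 0.1081, 0.6327]  mean=-1.0229  Neff=2.2989  idx=[5, 6, 7, 8, 8, 8, 8, 8, 8]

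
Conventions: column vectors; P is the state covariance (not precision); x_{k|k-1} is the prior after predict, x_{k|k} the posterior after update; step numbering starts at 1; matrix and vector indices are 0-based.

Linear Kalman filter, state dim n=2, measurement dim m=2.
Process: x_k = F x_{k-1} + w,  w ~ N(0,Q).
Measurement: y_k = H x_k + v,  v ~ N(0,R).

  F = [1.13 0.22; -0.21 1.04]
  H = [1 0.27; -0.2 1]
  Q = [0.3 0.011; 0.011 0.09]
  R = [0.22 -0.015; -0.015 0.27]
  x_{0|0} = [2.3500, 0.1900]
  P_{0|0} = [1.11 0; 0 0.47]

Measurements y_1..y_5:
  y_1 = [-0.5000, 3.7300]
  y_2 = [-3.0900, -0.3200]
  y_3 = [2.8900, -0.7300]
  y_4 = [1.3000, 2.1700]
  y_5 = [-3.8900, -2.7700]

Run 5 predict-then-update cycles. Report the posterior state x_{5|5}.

step 1: x^-=[2.6973, -0.2959]  P^-=[1.7401 -0.1449; -0.1449 0.6473]  S=[1.9291 -0.3253; -0.3253 1.0449]  K=[0.8467 -0.2081; 0.1316 0.6882]  nu=[-3.1174, 4.5654]  x^+=[-0.8923, 2.4359]  P^+=[0.1973 -0.0294; -0.0294 0.1780]
step 2: x^-=[-0.4724, 2.7207]  P^-=[0.5460 -0.0283; -0.0283 0.3040]  S=[0.7728 -0.0689; -0.0689 0.6072]  K=[0.6833 -0.1490; 0.1162 0.5232]  nu=[-3.3521, -3.1352]  x^+=[-2.2959, 0.6907]  P^+=[0.1577 -0.0189; -0.0189 0.1357]
step 3: x^-=[-2.4424, 1.2005]  P^-=[0.4985 -0.0167; -0.0167 0.2520]  S=[0.7278 -0.0625; -0.0625 0.5487]  K=[0.6670 -0.1363; 0.1116 0.4782]  nu=[5.0082, -2.4190]  x^+=[1.2277, 0.6025]  P^+=[0.1531 -0.0162; -0.0162 0.1242]
step 4: x^-=[1.5198, 0.3688]  P^-=[0.4935 -0.0152; -0.0152 0.2381]  S=[0.7227 -0.0638; -0.0638 0.5340]  K=[0.6654 -0.1338; 0.1090 0.4647]  nu=[-0.3194, 2.1052]  x^+=[1.0256, 1.3123]  P^+=[0.1526 -0.0156; -0.0156 0.1207]
step 5: x^-=[1.4476, 1.1494]  P^-=[0.4930 -0.0152; -0.0152 0.2341]  S=[0.7218 -0.0648; -0.0648 0.5299]  K=[0.6653 -0.1334; 0.1078 0.4607]  nu=[-5.6479, -3.6299]  x^+=[-1.8255, -1.1320]  P^+=[0.1525 -0.0155; -0.0155 0.1197]

x_post = [-1.8255, -1.1320]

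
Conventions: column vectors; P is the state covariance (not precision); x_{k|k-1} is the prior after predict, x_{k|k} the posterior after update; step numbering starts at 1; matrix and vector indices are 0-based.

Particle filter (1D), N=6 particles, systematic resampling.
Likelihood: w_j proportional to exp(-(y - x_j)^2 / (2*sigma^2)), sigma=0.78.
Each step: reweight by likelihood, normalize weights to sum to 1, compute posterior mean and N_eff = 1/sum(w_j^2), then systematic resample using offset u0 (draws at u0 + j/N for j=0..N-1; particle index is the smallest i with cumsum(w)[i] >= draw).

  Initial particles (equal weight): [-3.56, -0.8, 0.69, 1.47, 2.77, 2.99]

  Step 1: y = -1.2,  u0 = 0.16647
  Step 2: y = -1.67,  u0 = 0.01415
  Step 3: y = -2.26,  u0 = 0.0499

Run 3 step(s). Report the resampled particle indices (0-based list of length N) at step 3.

resampled_idx = [0, 1, 2, 3, 4, 5]

step 1: w=[0.0109, 0.9298, 0.0563, 0.0030, 0.0000, 0.0000]  mean=-0.7393  Neff=1.1524  idx=[1, 1, 1, 1, 1, 3]
step 2: w=[0.2000, 0.2000, 0.2000, 0.2000, 0.2000, 0.0001]  mean=-0.7997  Neff=5.0011  idx=[0, 0, 1, 2, 3, 4]
step 3: w=[0.1667, 0.1667, 0.1667, 0.1667, 0.1667, 0.1667]  mean=-0.8000  Neff=6.0000  idx=[0, 1, 2, 3, 4, 5]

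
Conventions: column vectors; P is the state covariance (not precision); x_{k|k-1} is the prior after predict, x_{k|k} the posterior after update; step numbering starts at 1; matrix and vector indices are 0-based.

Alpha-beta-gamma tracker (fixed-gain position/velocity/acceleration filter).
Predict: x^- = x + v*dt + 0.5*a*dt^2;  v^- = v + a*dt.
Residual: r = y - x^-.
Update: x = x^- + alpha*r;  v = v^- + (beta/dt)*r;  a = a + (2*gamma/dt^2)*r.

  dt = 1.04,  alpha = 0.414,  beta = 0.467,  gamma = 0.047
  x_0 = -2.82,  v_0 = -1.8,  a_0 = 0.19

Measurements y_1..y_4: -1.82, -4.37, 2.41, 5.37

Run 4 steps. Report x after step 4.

step 1: x_pred=-4.5892  r=2.7692  x^+=-3.4428  v^+=-0.3589  a^+=0.4307
step 2: x_pred=-3.5831  r=-0.7869  x^+=-3.9089  v^+=-0.2643  a^+=0.3623
step 3: x_pred=-3.9879  r=6.3979  x^+=-1.3392  v^+=2.9853  a^+=0.9183
step 4: x_pred=2.2622  r=3.1078  x^+=3.5488  v^+=5.3359  a^+=1.1884

x_post = 3.5488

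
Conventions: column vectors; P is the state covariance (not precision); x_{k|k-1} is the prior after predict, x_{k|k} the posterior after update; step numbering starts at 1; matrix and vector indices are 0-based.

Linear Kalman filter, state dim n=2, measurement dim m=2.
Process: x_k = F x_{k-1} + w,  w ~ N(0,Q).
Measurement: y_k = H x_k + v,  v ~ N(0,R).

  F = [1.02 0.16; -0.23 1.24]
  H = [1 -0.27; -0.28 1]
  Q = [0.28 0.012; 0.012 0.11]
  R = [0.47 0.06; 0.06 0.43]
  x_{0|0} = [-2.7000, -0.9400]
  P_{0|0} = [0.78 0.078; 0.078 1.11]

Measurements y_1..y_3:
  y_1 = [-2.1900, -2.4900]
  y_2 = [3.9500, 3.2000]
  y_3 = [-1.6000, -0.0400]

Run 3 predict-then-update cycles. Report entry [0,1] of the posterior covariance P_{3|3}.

step 1: x^-=[-2.9044, -0.5446]  P^-=[1.1454 0.1450; 0.1450 1.8135]  S=[1.6693 -0.5944; -0.5944 2.2521]  K=[0.7008 0.1069; 0.0815 0.8087]  nu=[0.5674, -2.7586]  x^+=[-2.8018, -2.7294]  P^+=[0.3890 0.1969; 0.1969 0.4078]
step 2: x^-=[-3.2945, -2.7400]  P^-=[0.7594 0.2435; 0.2435 0.6453]  S=[1.1449 -0.0649; -0.0649 0.9984]  K=[0.6098 0.0706; 0.0936 0.5841]  nu=[6.5047, 5.0175]  x^+=[1.0264, 0.7997]  P^+=[0.3342 0.1605; 0.1605 0.3017]
step 3: x^-=[1.1749, 0.7555]  P^-=[0.6878 0.1906; 0.1906 0.5000]  S=[1.0914 -0.0626; -0.0626 0.8772]  K=[0.5854 0.0395; 0.0805 0.5149]  nu=[-2.5709, -0.4666]  x^+=[-0.3484, 0.3084]  P^+=[0.3154 0.1404; 0.1404 0.2656]

P_post[0,1] = 0.1404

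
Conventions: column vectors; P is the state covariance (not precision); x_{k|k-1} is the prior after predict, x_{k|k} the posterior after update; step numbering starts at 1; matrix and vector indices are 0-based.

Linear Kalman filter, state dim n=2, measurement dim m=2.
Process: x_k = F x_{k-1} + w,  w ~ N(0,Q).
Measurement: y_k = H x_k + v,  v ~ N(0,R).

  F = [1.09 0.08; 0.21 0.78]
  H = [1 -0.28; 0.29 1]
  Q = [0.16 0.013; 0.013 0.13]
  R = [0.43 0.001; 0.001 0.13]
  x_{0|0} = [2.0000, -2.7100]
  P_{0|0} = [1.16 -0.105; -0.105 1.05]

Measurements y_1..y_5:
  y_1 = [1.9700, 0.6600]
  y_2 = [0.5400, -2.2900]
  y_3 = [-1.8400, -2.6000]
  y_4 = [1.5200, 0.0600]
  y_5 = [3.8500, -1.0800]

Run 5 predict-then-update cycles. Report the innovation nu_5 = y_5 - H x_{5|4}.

step 1: x^-=[1.9632, -1.6938]  P^-=[1.5266 0.2530; 0.2530 0.7856]  S=[1.8765 0.4562; 0.4562 1.1907]  K=[0.6988 0.3165; -0.1740 0.7880]  nu=[-0.4675, 1.7845]  x^+=[2.2014, -0.2062]  P^+=[0.2891 -0.0420; -0.0420 0.1144]
step 2: x^-=[2.3830, 0.3014]  P^-=[0.4968 0.0499; 0.0499 0.1986]  S=[0.9145 0.1353; 0.1353 0.3994]  K=[0.4802 0.3230; -0.0897 0.5640]  nu=[-1.7586, -3.2825]  x^+=[0.4781, -1.3922]  P^+=[0.2023 -0.0162; -0.0162 0.0779]
step 3: x^-=[0.4098, -0.9855]  P^-=[0.3980 0.0501; 0.0501 0.1810]  S=[0.8141 0.1118; 0.1118 0.3736]  K=[0.4284 0.3150; -0.0757 0.5461]  nu=[-2.5257, -1.7334]  x^+=[-1.2182, -1.7410]  P^+=[0.1814 -0.0112; -0.0112 0.0742]
step 4: x^-=[-1.4671, -1.6138]  P^-=[0.3740 0.0494; 0.0494 0.1795]  S=[0.7904 0.1046; 0.1046 0.3696]  K=[0.4147 0.3098; -0.0732 0.5451]  nu=[2.5352, 2.0992]  x^+=[0.2346, -0.6551]  P^+=[0.1757 -0.0103; -0.0103 0.0738]
step 5: x^-=[0.2033, -0.4617]  P^-=[0.3675 0.0489; 0.0489 0.1793]  S=[0.7841 0.1023; 0.1023 0.3685]  K=[0.4110 0.3078; -0.0728 0.5451]  nu=[3.5174, -0.6772]  x^+=[1.4405, -1.0868]  P^+=[0.1742 -0.0101; -0.0101 0.0737]

innov = [3.5174, -0.6772]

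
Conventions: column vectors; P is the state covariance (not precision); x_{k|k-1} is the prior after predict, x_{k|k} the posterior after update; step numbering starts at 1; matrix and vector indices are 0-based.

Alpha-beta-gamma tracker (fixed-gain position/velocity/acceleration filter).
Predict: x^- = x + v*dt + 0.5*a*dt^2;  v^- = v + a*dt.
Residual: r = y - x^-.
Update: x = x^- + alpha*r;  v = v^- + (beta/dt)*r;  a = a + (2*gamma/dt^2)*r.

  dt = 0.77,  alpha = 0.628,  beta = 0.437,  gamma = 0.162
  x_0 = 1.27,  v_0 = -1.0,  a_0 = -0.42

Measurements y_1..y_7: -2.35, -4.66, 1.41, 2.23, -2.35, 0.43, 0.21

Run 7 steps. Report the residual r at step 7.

step 1: x_pred=0.3755  r=-2.7255  x^+=-1.3361  v^+=-2.8702  a^+=-1.9094
step 2: x_pred=-4.1122  r=-0.5478  x^+=-4.4562  v^+=-4.6513  a^+=-2.2087
step 3: x_pred=-8.6925  r=10.1025  x^+=-2.3481  v^+=-0.6185  a^+=3.3120
step 4: x_pred=-1.8426  r=4.0726  x^+=0.7150  v^+=4.2430  a^+=5.5375
step 5: x_pred=5.6237  r=-7.9737  x^+=0.6162  v^+=3.9815  a^+=1.1801
step 6: x_pred=4.0318  r=-3.6018  x^+=1.7699  v^+=2.8461  a^+=-0.7882
step 7: x_pred=3.7277  r=-3.5177  x^+=1.5186  v^+=0.2428  a^+=-2.7105

resid = -3.5177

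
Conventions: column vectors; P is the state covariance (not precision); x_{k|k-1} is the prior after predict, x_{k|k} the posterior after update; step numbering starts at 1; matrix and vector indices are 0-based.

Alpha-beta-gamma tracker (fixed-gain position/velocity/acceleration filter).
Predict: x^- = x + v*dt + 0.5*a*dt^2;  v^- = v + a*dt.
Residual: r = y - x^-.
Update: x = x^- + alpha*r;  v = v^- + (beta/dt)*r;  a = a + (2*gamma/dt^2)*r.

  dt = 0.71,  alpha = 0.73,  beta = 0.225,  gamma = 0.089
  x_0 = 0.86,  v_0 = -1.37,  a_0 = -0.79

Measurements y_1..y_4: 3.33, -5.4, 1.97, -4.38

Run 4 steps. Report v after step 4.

v_post = -2.2484

step 1: x_pred=-0.3118  r=3.6418  x^+=2.3467  v^+=-0.7768  a^+=0.4959
step 2: x_pred=1.9202  r=-7.3202  x^+=-3.4236  v^+=-2.7445  a^+=-2.0888
step 3: x_pred=-5.8986  r=7.8686  x^+=-0.1545  v^+=-1.7340  a^+=0.6896
step 4: x_pred=-1.2118  r=-3.1682  x^+=-3.5246  v^+=-2.2484  a^+=-0.4291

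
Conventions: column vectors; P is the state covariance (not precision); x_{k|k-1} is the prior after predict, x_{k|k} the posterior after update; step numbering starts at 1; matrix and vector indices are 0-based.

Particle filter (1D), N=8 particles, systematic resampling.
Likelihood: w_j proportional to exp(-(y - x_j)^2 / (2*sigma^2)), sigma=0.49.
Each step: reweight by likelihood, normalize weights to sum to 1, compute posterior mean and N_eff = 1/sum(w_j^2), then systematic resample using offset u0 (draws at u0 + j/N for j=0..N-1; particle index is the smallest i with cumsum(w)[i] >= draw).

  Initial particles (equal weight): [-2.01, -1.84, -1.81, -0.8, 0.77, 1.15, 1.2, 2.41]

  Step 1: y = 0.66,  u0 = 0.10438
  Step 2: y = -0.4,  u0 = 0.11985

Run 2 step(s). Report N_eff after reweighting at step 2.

N_eff = 4.0472

step 1: w=[0.0000, 0.0000, 0.0000, 0.0055, 0.4557, 0.2834, 0.2546, 0.0008]  mean=0.9798  Neff=2.8344  idx=[4, 4, 4, 5, 5, 5, 6, 6]
step 2: w=[0.2844, 0.2844, 0.2844, 0.0330, 0.0330, 0.0330, 0.0238, 0.0238]  mean=0.8282  Neff=4.0472  idx=[0, 0, 1, 1, 2, 2, 3, 7]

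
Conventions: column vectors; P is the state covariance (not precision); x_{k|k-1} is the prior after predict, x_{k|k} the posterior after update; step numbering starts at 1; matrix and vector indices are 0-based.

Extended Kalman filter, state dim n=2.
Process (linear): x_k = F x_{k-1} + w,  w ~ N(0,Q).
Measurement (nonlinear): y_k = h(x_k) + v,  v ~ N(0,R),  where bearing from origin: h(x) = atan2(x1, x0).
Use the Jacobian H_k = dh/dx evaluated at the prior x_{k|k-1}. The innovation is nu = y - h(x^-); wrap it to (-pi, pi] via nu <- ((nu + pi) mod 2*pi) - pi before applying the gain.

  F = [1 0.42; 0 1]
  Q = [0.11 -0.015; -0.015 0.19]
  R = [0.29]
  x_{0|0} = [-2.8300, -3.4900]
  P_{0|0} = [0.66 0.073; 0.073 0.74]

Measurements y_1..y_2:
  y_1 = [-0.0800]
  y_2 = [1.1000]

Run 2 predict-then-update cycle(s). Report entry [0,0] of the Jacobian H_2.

step 1: x^-=[-4.2958, -3.4900]  P^-=[0.9619 0.3688; 0.3688 0.9300]  H_jac=[0.1139 -0.1402]  S=[0.3090]  K=[0.1873; -0.2861]  nu=[2.3793]  x^+=[-3.8502, -4.1707]  P^+=[0.9510 0.3854; 0.3854 0.9047]
step 2: x^-=[-5.6019, -4.1707]  P^-=[1.5443 0.7503; 0.7503 1.0947]  H_jac=[0.0855 -0.1148]  S=[0.3010]  K=[0.1524; -0.2046]  nu=[-2.6816]  x^+=[-6.0106, -3.6222]  P^+=[1.5373 0.7597; 0.7597 1.0821]

H_jac[0,0] = 0.0855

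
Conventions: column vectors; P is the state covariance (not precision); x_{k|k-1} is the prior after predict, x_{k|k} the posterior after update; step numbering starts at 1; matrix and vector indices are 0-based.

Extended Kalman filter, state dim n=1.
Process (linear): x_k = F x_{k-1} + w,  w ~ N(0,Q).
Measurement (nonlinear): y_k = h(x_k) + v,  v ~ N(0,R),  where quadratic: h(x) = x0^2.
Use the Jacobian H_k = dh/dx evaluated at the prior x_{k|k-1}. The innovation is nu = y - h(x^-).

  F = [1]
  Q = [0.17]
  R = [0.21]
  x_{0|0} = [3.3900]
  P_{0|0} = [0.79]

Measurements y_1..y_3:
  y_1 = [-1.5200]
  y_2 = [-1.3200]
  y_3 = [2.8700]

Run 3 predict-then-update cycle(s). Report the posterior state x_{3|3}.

x_post = [1.6941]

step 1: x^-=[3.3900]  P^-=[0.9600]  H_jac=[6.7800]  S=[44.3397]  K=[0.1468]  nu=[-13.0121]  x^+=[1.4799]  P^+=[0.0045]
step 2: x^-=[1.4799]  P^-=[0.1745]  H_jac=[2.9598]  S=[1.7391]  K=[0.2971]  nu=[-3.5101]  x^+=[0.4372]  P^+=[0.0211]
step 3: x^-=[0.4372]  P^-=[0.1911]  H_jac=[0.8744]  S=[0.3561]  K=[0.4692]  nu=[2.6789]  x^+=[1.6941]  P^+=[0.1127]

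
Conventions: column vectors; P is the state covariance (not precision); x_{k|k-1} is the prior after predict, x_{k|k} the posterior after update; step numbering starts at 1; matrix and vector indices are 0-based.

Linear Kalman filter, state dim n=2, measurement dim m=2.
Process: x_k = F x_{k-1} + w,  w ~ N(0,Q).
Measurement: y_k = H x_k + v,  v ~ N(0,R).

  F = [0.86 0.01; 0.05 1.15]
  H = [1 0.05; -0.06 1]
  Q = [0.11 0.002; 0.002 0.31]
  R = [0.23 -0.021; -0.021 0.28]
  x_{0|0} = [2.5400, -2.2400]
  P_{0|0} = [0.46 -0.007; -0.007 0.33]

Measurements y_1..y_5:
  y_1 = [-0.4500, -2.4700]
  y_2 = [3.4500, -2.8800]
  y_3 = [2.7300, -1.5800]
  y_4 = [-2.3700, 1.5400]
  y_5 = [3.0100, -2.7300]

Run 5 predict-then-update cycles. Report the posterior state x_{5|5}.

x_post = [1.3613, -1.5473]

step 1: x^-=[2.1620, -2.4490]  P^-=[0.4501 0.0186; 0.0186 0.7468]  S=[0.6839 0.0079; 0.0079 1.0262]  K=[0.6597 -0.0132; 0.0735 0.7261]  nu=[-2.4895, 0.1087]  x^+=[0.5181, -2.5529]  P^+=[0.1524 -0.0084; -0.0084 0.2013]
step 2: x^-=[0.4201, -2.9100]  P^-=[0.2226 0.0025; 0.0025 0.5756]  S=[0.4543 -0.0030; -0.0030 0.8561]  K=[0.4902 -0.0109; 0.0734 0.6724]  nu=[3.1754, 0.0552]  x^+=[1.9761, -2.6396]  P^+=[0.1133 -0.0065; -0.0065 0.1863]
step 3: x^-=[1.6731, -2.9368]  P^-=[0.1937 0.0025; 0.0025 0.5560]  S=[0.4254 -0.0023; -0.0023 0.8364]  K=[0.4557 -0.0096; 0.0749 0.6648]  nu=[1.2038, 1.4572]  x^+=[2.2076, -1.8779]  P^+=[0.1053 -0.0059; -0.0059 0.1842]
step 4: x^-=[1.8797, -2.0492]  P^-=[0.1878 0.0028; 0.0028 0.5532]  S=[0.4195 -0.0018; -0.0018 0.8335]  K=[0.4480 -0.0092; 0.0755 0.6636]  nu=[-4.1473, 3.7020]  x^+=[-0.0123, 0.0946]  P^+=[0.1035 -0.0058; -0.0058 0.1839]
step 5: x^-=[-0.0097, 0.1082]  P^-=[0.1865 0.0029; 0.0029 0.5528]  S=[0.4182 -0.0017; -0.0017 0.8331]  K=[0.4463 -0.0091; 0.0756 0.6635]  nu=[3.0143, -2.8387]  x^+=[1.3613, -1.5473]  P^+=[0.1031 -0.0057; -0.0057 0.1838]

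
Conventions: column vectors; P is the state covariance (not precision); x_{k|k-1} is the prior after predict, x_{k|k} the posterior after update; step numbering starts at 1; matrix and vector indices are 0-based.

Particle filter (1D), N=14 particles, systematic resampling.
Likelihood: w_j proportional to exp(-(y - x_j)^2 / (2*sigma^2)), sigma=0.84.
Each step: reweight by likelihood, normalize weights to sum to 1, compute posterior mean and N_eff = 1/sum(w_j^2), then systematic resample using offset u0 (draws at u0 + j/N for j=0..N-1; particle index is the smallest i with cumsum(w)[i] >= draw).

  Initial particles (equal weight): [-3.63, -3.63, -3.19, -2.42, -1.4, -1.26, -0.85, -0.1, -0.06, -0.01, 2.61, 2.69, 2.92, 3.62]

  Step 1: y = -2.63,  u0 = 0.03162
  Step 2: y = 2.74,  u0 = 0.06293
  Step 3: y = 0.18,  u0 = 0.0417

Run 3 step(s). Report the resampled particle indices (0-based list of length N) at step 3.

resampled_idx = [0, 2, 3, 3, 4, 5, 6, 7, 8, 9, 10, 11, 12, 13]

step 1: w=[0.1409, 0.1409, 0.2291, 0.2773, 0.0979, 0.0757, 0.0303, 0.0031, 0.0027, 0.0022, 0.0000, 0.0000, 0.0000, 0.0000]  mean=-2.6834  Neff=5.3955  idx=[0, 0, 1, 1, 2, 2, 2, 3, 3, 3, 3, 4, 5, 5]
step 2: w=[0.0000, 0.0000, 0.0000, 0.0000, 0.0000, 0.0000, 0.0000, 0.0002, 0.0002, 0.0002, 0.0002, 0.1822, 0.4085, 0.4085]  mean=-1.2865  Neff=2.7256  idx=[11, 11, 12, 12, 12, 12, 12, 12, 13, 13, 13, 13, 13, 13]
step 3: w=[0.0550, 0.0550, 0.0742, 0.0742, 0.0742, 0.0742, 0.0742, 0.0742, 0.0742, 0.0742, 0.0742, 0.0742, 0.0742, 0.0742]  mean=-1.2754  Neff=13.8772  idx=[0, 2, 3, 3, 4, 5, 6, 7, 8, 9, 10, 11, 12, 13]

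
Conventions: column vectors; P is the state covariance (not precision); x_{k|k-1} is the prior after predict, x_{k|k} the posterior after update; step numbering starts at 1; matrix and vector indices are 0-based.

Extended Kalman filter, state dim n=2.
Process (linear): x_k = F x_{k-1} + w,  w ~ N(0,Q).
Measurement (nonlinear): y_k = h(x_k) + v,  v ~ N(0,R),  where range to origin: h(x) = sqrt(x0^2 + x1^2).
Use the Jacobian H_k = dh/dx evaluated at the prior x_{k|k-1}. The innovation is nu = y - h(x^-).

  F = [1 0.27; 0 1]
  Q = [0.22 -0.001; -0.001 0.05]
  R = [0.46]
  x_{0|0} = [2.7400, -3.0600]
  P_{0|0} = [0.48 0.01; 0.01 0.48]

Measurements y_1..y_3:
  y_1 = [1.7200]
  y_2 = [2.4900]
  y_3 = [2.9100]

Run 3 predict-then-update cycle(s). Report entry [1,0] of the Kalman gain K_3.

step 1: x^-=[1.9138, -3.0600]  P^-=[0.7404 0.1386; 0.1386 0.5300]  H_jac=[0.5303 -0.8478]  S=[0.9245]  K=[0.2975; -0.4065]  nu=[-1.8892]  x^+=[1.3517, -2.2920]  P^+=[0.6585 0.2504; 0.2504 0.3772]
step 2: x^-=[0.7329, -2.2920]  P^-=[1.0413 0.3513; 0.3513 0.4272]  H_jac=[0.3046 -0.9525]  S=[0.7404]  K=[-0.0236; -0.4051]  nu=[0.0837]  x^+=[0.7309, -2.3259]  P^+=[1.0409 0.3442; 0.3442 0.3057]
step 3: x^-=[0.1029, -2.3259]  P^-=[1.4690 0.4257; 0.4257 0.3557]  H_jac=[0.0442 -0.9990]  S=[0.7803]  K=[-0.4619; -0.4313]  nu=[0.5818]  x^+=[-0.1659, -2.5768]  P^+=[1.3025 0.2703; 0.2703 0.2106]

K[1,0] = -0.4313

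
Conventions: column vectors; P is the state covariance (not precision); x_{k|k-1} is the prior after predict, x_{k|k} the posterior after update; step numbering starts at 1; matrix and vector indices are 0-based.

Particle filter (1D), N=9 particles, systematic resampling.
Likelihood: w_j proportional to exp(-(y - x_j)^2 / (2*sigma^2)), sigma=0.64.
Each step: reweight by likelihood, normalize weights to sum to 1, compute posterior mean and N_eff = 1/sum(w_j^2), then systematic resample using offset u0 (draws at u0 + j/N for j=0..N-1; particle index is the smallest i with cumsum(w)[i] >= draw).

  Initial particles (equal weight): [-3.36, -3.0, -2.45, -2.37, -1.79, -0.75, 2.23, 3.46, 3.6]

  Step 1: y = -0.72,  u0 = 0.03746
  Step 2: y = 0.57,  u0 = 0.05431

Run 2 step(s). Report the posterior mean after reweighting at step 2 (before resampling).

post_mean = -0.7514

step 1: w=[0.0002, 0.0013, 0.0198, 0.0275, 0.1887, 0.7625, 0.0000, 0.0000, 0.0000]  mean=-1.0278  Neff=1.6176  idx=[3, 4, 5, 5, 5, 5, 5, 5, 5]
step 2: w=[0.0000, 0.0013, 0.1427, 0.1427, 0.1427, 0.1427, 0.1427, 0.1427, 0.1427]  mean=-0.7514  Neff=7.0191  idx=[2, 3, 3, 4, 5, 6, 7, 7, 8]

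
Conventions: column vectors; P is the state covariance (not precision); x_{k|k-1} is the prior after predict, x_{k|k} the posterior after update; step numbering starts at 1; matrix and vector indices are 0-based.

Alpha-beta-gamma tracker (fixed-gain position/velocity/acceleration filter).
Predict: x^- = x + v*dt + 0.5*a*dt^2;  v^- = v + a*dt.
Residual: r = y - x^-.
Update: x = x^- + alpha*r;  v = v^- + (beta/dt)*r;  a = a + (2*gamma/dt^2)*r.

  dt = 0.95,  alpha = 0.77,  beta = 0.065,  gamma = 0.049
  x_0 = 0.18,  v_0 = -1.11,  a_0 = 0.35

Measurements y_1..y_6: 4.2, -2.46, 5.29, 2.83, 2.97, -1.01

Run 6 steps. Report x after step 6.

step 1: x_pred=-0.7166  r=4.9166  x^+=3.0692  v^+=-0.4411  a^+=0.8839
step 2: x_pred=3.0490  r=-5.5090  x^+=-1.1929  v^+=0.0216  a^+=0.2857
step 3: x_pred=-1.0435  r=6.3335  x^+=3.8333  v^+=0.7264  a^+=0.9734
step 4: x_pred=4.9626  r=-2.1326  x^+=3.3205  v^+=1.5052  a^+=0.7418
step 5: x_pred=5.0852  r=-2.1152  x^+=3.4565  v^+=2.0652  a^+=0.5121
step 6: x_pred=5.6495  r=-6.6595  x^+=0.5217  v^+=2.0961  a^+=-0.2110

x_post = 0.5217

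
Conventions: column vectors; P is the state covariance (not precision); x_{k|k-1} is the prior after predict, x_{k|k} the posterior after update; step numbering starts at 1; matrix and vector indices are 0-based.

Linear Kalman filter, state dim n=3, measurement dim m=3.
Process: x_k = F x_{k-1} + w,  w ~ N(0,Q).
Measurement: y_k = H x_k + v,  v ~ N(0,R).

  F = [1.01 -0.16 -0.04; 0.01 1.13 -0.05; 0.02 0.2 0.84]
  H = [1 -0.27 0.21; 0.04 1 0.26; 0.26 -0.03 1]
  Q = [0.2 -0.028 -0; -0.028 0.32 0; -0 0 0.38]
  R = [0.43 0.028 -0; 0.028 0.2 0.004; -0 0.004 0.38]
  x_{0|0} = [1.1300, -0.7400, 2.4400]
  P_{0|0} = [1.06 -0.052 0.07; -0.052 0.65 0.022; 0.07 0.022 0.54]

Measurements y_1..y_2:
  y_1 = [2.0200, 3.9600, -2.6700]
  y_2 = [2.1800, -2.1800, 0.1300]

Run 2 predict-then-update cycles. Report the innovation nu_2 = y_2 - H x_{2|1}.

step 1: x^-=[1.1621, -0.9469, 1.9242]  P^-=[1.3102 -0.1974 0.0283; -0.1974 1.1477 0.1443; 0.0283 0.1443 0.7968]  S=[1.9612 -0.3534 0.5271; -0.3534 1.4635 0.2855; 0.5271 0.2855 1.2755]  K=[0.7194 0.0840 -0.0221; -0.0688 0.8087 -0.1067; -0.0728 0.0995 0.6348]  nu=[0.1982, 4.3601, -4.9248]  x^+=[1.7801, 3.0906, -0.7828]  P^+=[0.3449 0.0481 -0.0963; 0.0481 0.1691 -0.0447; -0.0963 -0.0447 0.2653]
step 2: x^-=[1.3347, 3.5493, -0.0038]  P^-=[0.5483 0.0068 -0.0731; 0.0068 0.5428 -0.0144; -0.0731 -0.0144 0.5562]  S=[1.0096 -0.0811 0.1900; -0.0811 0.7729 0.1177; 0.1900 0.1177 0.9366]  K=[0.5407 0.0763 -0.0453; -0.0645 0.7074 -0.1066; -0.0556 0.0711 0.5764]  nu=[1.8044, -5.7817, -0.1067]  x^+=[1.8740, -0.6454, -0.5768]  P^+=[0.2635 0.0416 -0.0842; 0.0416 0.1490 -0.0440; -0.0842 -0.0440 0.2399]

innov = [1.8044, -5.7817, -0.1067]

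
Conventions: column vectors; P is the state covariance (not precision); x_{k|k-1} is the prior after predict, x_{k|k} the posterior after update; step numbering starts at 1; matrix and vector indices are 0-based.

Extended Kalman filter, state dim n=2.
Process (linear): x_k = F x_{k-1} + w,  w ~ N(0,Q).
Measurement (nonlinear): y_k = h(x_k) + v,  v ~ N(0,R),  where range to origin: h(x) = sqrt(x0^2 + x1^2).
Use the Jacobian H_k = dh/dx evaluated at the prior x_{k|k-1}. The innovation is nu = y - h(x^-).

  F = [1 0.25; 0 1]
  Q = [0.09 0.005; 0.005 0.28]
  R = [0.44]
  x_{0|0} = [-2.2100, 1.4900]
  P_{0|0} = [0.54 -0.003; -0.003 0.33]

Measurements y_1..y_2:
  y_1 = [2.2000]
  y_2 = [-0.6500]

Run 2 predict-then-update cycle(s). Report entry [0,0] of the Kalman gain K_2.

step 1: x^-=[-1.8375, 1.4900]  P^-=[0.6491 0.0845; 0.0845 0.6100]  H_jac=[-0.7767 0.6298]  S=[0.9909]  K=[-0.4551; 0.3215]  nu=[-0.1657]  x^+=[-1.7621, 1.4367]  P^+=[0.4439 0.2295; 0.2295 0.5076]
step 2: x^-=[-1.4029, 1.4367]  P^-=[0.6804 0.3614; 0.3614 0.7876]  H_jac=[-0.6986 0.7155]  S=[0.8140]  K=[-0.2663; 0.3821]  nu=[-2.6581]  x^+=[-0.6951, 0.4210]  P^+=[0.6226 0.4442; 0.4442 0.6687]

K[0,0] = -0.2663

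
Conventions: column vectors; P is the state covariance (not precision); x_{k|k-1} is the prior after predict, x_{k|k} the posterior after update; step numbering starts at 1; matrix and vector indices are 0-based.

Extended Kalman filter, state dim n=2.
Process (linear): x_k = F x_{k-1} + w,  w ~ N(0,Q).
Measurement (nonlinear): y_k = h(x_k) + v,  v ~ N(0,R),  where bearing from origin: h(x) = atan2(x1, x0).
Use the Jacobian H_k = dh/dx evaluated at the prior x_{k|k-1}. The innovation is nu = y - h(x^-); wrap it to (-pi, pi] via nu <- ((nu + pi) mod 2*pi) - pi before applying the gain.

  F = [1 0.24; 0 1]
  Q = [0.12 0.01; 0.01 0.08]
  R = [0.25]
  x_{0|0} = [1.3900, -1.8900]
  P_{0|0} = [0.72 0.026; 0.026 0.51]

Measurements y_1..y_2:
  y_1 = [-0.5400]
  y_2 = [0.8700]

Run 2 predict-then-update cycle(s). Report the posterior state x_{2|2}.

step 1: x^-=[0.9364, -1.8900]  P^-=[0.8819 0.1584; 0.1584 0.5900]  H_jac=[0.4248 0.2105]  S=[0.4636]  K=[0.8800; 0.4130]  nu=[0.5708]  x^+=[1.4387, -1.6543]  P^+=[0.5229 -0.0101; -0.0101 0.5109]
step 2: x^-=[1.0417, -1.6543]  P^-=[0.6674 0.1225; 0.1225 0.5909]  H_jac=[0.4329 0.2726]  S=[0.4479]  K=[0.7196; 0.4780]  nu=[1.8788]  x^+=[2.3937, -0.7561]  P^+=[0.4355 -0.0315; -0.0315 0.4886]

x_post = [2.3937, -0.7561]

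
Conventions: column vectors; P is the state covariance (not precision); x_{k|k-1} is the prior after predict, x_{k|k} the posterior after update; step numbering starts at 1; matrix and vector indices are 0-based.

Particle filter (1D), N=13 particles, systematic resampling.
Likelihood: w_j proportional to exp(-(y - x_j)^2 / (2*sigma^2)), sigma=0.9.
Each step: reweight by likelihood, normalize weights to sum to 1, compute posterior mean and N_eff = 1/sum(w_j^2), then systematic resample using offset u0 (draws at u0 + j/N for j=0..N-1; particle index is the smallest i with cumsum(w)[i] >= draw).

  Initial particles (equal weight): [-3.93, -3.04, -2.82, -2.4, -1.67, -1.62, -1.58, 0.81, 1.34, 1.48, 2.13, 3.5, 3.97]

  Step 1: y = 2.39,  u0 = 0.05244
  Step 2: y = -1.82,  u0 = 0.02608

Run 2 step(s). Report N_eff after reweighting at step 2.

N_eff = 2.3321

step 1: w=[0.0000, 0.0000, 0.0000, 0.0000, 0.0000, 0.0000, 0.0000, 0.0723, 0.1710, 0.2026, 0.3239, 0.1578, 0.0723]  mean=2.1169  Neff=4.7493  idx=[7, 8, 8, 9, 9, 9, 10, 10, 10, 10, 11, 11, 12]
step 2: w=[0.6338, 0.0953, 0.0953, 0.0546, 0.0546, 0.0546, 0.0030, 0.0030, 0.0030, 0.0030, 0.0000, 0.0000, 0.0000]  mean=1.0364  Neff=2.3321  idx=[0, 0, 0, 0, 0, 0, 0, 0, 1, 1, 2, 3, 5]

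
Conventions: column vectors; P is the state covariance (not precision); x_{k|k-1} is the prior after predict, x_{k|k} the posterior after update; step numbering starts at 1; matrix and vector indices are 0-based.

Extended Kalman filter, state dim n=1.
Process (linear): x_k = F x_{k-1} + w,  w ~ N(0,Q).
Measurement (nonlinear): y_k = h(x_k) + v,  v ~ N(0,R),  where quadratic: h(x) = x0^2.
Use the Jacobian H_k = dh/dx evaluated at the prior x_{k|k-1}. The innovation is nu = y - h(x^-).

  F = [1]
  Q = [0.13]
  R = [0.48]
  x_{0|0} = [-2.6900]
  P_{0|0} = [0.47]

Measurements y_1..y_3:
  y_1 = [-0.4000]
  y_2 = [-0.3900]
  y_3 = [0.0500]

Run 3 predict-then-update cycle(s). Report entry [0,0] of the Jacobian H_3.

H_jac[0,0] = -1.5315

step 1: x^-=[-2.6900]  P^-=[0.6000]  H_jac=[-5.3800]  S=[17.8466]  K=[-0.1809]  nu=[-7.6361]  x^+=[-1.3088]  P^+=[0.0161]
step 2: x^-=[-1.3088]  P^-=[0.1461]  H_jac=[-2.6177]  S=[1.4813]  K=[-0.2582]  nu=[-2.1030]  x^+=[-0.7657]  P^+=[0.0474]
step 3: x^-=[-0.7657]  P^-=[0.1774]  H_jac=[-1.5315]  S=[0.8960]  K=[-0.3031]  nu=[-0.5364]  x^+=[-0.6031]  P^+=[0.0950]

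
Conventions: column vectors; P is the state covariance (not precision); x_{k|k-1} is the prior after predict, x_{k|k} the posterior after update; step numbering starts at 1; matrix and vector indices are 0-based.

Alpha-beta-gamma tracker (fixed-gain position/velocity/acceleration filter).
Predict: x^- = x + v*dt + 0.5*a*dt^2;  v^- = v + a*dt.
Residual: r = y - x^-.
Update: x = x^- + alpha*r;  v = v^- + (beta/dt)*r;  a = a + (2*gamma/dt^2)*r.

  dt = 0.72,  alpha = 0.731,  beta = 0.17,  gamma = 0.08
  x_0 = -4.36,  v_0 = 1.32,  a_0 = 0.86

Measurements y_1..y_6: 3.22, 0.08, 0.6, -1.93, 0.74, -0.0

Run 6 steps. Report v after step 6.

v_post = -0.6856

step 1: x_pred=-3.1867  r=6.4067  x^+=1.4966  v^+=3.4519  a^+=2.8374
step 2: x_pred=4.7174  r=-4.6374  x^+=1.3275  v^+=4.3999  a^+=1.4061
step 3: x_pred=4.8598  r=-4.2598  x^+=1.7459  v^+=4.4064  a^+=0.0913
step 4: x_pred=4.9422  r=-6.8722  x^+=-0.0814  v^+=2.8496  a^+=-2.0297
step 5: x_pred=1.4442  r=-0.7042  x^+=0.9294  v^+=1.2219  a^+=-2.2471
step 6: x_pred=1.2268  r=-1.2268  x^+=0.3300  v^+=-0.6856  a^+=-2.6257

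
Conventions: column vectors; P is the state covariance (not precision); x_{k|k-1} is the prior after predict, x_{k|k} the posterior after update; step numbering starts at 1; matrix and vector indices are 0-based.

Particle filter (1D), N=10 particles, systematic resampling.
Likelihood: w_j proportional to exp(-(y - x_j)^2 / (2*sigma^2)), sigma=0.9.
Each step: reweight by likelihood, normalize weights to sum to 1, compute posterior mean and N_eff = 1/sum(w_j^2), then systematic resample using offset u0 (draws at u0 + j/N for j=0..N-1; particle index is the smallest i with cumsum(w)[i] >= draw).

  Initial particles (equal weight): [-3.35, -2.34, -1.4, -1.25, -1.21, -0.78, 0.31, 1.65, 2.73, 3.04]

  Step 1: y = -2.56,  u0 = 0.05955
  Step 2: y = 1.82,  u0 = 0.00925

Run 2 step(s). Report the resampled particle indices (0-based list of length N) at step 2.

resampled_idx = [6, 7, 8, 8, 9, 9, 9, 9, 9, 9]

step 1: w=[0.2341, 0.3340, 0.1500, 0.1193, 0.1117, 0.0487, 0.0021, 0.0000, 0.0000, 0.0000]  mean=-2.0976  Neff=4.5876  idx=[0, 0, 1, 1, 1, 1, 2, 3, 4, 5]
step 2: w=[0.0000, 0.0000, 0.0010, 0.0010, 0.0010, 0.0010, 0.0704, 0.1261, 0.1465, 0.6531]  mean=-0.9520  Neff=2.1328  idx=[6, 7, 8, 8, 9, 9, 9, 9, 9, 9]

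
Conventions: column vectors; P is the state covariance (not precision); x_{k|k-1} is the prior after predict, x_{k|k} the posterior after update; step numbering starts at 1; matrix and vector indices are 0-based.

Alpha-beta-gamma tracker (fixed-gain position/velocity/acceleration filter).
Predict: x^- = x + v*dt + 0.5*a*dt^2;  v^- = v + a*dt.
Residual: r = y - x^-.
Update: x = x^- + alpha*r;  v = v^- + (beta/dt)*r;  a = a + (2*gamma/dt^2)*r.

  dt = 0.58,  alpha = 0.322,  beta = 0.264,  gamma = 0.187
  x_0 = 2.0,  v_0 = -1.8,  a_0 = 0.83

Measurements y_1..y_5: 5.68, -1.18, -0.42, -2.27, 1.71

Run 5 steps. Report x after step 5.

x_post = -1.7384

step 1: x_pred=1.0956  r=4.5844  x^+=2.5718  v^+=0.7681  a^+=5.9268
step 2: x_pred=4.0142  r=-5.1942  x^+=2.3416  v^+=1.8414  a^+=0.1521
step 3: x_pred=3.4352  r=-3.8552  x^+=2.1938  v^+=0.1748  a^+=-4.1341
step 4: x_pred=1.5999  r=-3.8699  x^+=0.3538  v^+=-3.9844  a^+=-8.4365
step 5: x_pred=-3.3762  r=5.0862  x^+=-1.7384  v^+=-6.5625  a^+=-2.7818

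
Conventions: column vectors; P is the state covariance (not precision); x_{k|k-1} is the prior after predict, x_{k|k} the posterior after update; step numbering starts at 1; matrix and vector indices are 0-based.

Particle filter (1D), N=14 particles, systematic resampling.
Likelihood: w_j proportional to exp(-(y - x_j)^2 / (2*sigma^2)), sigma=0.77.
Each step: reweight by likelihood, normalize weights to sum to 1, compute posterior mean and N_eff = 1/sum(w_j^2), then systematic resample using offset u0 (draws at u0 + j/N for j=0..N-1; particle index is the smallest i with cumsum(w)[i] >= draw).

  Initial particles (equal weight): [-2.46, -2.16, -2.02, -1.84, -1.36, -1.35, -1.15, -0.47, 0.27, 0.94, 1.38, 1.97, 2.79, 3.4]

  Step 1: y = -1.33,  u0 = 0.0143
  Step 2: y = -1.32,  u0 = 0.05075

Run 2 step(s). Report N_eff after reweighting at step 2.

step 1: w=[0.0567, 0.0931, 0.1114, 0.1336, 0.1662, 0.1663, 0.1619, 0.0892, 0.0192, 0.0022, 0.0003, 0.0000, 0.0000, 0.0000]  mean=-1.4821  Neff=7.5790  idx=[0, 1, 2, 2, 3, 3, 4, 4, 5, 5, 6, 6, 6, 7]
step 2: w=[0.0297, 0.0489, 0.0587, 0.0587, 0.0706, 0.0706, 0.0886, 0.0886, 0.0887, 0.0887, 0.0866, 0.0866, 0.0866, 0.0483]  mean=-1.4778  Neff=13.0859  idx=[1, 2, 3, 4, 5, 6, 7, 8, 9, 10, 10, 11, 12, 13]

N_eff = 13.0859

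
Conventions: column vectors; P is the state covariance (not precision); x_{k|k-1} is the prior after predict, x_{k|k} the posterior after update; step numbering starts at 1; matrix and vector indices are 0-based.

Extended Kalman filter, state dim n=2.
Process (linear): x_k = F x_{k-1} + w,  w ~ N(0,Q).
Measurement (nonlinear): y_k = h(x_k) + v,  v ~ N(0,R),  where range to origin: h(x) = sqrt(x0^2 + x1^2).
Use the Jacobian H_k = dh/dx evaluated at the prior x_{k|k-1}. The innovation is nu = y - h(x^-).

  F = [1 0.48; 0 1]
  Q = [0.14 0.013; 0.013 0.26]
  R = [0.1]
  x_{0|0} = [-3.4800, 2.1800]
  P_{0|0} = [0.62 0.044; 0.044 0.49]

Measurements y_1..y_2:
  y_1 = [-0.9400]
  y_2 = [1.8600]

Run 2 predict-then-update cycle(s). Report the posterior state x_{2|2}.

x_post = [1.6045, 0.8689]

step 1: x^-=[-2.4336, 2.1800]  P^-=[0.9151 0.2922; 0.2922 0.7500]  H_jac=[-0.7449 0.6672]  S=[0.6512]  K=[-0.7474; 0.4343]  nu=[-4.2072]  x^+=[0.7108, 0.3530]  P^+=[0.5514 0.5035; 0.5035 0.6272]
step 2: x^-=[0.8802, 0.3530]  P^-=[1.3193 0.8176; 0.8176 0.8872]  H_jac=[0.9281 0.3722]  S=[1.9244]  K=[0.7945; 0.5659]  nu=[0.9116]  x^+=[1.6045, 0.8689]  P^+=[0.1047 -0.0476; -0.0476 0.2708]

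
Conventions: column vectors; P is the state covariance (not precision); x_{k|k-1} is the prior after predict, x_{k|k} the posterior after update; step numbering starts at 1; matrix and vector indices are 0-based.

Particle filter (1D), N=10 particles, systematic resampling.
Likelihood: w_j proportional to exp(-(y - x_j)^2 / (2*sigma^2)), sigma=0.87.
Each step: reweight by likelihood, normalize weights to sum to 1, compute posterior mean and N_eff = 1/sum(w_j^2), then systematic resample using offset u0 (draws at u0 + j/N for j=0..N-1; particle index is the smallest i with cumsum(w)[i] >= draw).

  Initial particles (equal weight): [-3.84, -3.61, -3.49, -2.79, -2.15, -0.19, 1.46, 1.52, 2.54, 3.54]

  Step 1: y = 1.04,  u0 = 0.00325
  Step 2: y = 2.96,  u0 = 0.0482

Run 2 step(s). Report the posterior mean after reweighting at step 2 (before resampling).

post_mean = 1.8515

step 1: w=[0.0000, 0.0000, 0.0000, 0.0000, 0.0005, 0.1559, 0.3770, 0.3638, 0.0958, 0.0068]  mean=1.3403  Neff=3.2459  idx=[5, 5, 6, 6, 6, 6, 7, 7, 7, 8]
step 2: w=[0.0006, 0.0006, 0.0884, 0.0884, 0.0884, 0.0884, 0.0993, 0.0993, 0.0993, 0.3476]  mean=1.8515  Neff=5.5052  idx=[2, 3, 4, 5, 6, 7, 8, 9, 9, 9]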